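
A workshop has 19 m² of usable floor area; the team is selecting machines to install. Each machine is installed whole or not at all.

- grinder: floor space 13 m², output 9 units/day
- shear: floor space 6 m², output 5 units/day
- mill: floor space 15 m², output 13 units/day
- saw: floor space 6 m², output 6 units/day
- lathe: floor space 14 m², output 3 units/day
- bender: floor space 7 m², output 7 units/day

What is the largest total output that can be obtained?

This is a 0-1 knapsack instance.
grinder + saw: floor space 13 + 6 = 19 ≤ 19, output 9 + 6 = 15.
shear + saw + bender: floor space 6 + 6 + 7 = 19 ≤ 19, output 5 + 6 + 7 = 18.
Best is shear, saw, and bender with total output 18.

18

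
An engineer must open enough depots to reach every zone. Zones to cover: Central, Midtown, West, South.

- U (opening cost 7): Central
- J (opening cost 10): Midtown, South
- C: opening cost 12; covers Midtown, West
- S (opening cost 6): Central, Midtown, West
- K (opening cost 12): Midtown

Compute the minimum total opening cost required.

16

Choose J and S: together they cover Central, Midtown, West, South — every zone.
Total opening cost: 10 + 6 = 16.
No cover costs less than 16.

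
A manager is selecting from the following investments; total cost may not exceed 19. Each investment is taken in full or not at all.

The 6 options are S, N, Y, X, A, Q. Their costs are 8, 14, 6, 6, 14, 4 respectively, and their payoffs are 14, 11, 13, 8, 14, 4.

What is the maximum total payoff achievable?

This is an integer program with binary decision variables.
Allowing fractional choices, the relaxed optimum would be about 33.7, but investments are indivisible.
S + Y + Q: cost 8 + 6 + 4 = 18 ≤ 19, payoff 14 + 13 + 4 = 31.
S + X + Q: cost 8 + 6 + 4 = 18 ≤ 19, payoff 14 + 8 + 4 = 26.
S + Y: cost 8 + 6 = 14 ≤ 19, payoff 14 + 13 = 27.
Best is S, Y, and Q with total payoff 31.

31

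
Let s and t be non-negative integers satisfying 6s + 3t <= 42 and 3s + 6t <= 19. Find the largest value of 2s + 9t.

The continuous relaxation peaks at (0, 3.17) with value 28.50; rounding to a feasible lattice point costs some objective.
(s,t)=(0,3): 6·0+3·3=9≤42, 3·0+6·3=18≤19, objective 27.
(s,t)=(1,2): 6·1+3·2=12≤42, 3·1+6·2=15≤19, objective 20.
(s,t)=(0,2): 6·0+3·2=6≤42, 3·0+6·2=12≤19, objective 18.
No feasible integer point exceeds 27.

27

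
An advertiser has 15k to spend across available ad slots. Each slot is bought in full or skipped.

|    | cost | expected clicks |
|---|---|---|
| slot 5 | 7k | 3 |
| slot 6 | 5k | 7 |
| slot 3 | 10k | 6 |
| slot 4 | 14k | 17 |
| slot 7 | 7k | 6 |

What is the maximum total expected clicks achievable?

Allowing fractional choices, the relaxed optimum would be about 19.1, but ad slots are indivisible.
slot 4: cost 14 ≤ 15, expected clicks 17.
slot 6 + slot 7: cost 5 + 7 = 12 ≤ 15, expected clicks 7 + 6 = 13.
slot 6 + slot 3: cost 5 + 10 = 15 ≤ 15, expected clicks 7 + 6 = 13.
Best is slot 4 with total expected clicks 17.

17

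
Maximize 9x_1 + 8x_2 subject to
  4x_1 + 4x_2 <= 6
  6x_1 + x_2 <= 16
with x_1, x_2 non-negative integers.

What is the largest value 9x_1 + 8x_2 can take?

(x_1,x_2)=(1,0) is feasible, giving 9.
(x_1,x_2)=(0,1) is feasible, giving 8.
No feasible integer point exceeds 9.

9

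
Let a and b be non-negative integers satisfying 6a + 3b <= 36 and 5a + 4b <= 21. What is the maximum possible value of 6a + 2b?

24

The continuous relaxation peaks at (4.2, 0) with value 25.20; rounding to a feasible lattice point costs some objective.
(a,b)=(4,0): 6·4+3·0=24≤36, 5·4+4·0=20≤21, objective 24.
(a,b)=(3,1): 6·3+3·1=21≤36, 5·3+4·1=19≤21, objective 20.
(a,b)=(3,0): 6·3+3·0=18≤36, 5·3+4·0=15≤21, objective 18.
No feasible integer point exceeds 24.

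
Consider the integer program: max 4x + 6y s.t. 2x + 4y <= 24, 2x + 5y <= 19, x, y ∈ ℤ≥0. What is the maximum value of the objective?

The continuous relaxation peaks at (9.5, 0) with value 38.00; rounding to a feasible lattice point costs some objective.
(x,y)=(9,0): 2·9+4·0=18≤24, 2·9+5·0=18≤19, objective 36.
(x,y)=(8,0): 2·8+4·0=16≤24, 2·8+5·0=16≤19, objective 32.
No feasible integer point exceeds 36.

36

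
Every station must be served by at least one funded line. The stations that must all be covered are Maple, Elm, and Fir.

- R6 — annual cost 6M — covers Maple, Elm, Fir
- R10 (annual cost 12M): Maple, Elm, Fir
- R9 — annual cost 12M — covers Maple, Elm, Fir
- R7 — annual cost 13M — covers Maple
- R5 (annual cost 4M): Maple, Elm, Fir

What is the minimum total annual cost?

4

This is a weighted set-cover instance.
R5 alone covers Maple, Elm, Fir — every station.
Total annual cost: 4.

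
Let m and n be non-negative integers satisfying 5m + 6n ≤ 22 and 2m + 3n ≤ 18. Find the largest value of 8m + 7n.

Relaxing integrality, the LP optimum is 35.20 at (m,n) = (4.4, 0), which is not an integer point.
(m,n)=(4,0): 5·4+6·0=20≤22, 2·4+3·0=8≤18, objective 32.
(m,n)=(3,1): 5·3+6·1=21≤22, 2·3+3·1=9≤18, objective 31.
(m,n)=(3,0): 5·3+6·0=15≤22, 2·3+3·0=6≤18, objective 24.
The best lattice point is (4,0), giving 32.

32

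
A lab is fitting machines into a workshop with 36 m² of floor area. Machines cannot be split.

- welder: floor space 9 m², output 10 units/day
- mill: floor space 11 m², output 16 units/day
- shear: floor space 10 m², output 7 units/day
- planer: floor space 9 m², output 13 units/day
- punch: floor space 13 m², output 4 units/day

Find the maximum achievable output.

39

mill + shear + planer: floor space 11 + 10 + 9 = 30 ≤ 36, output 16 + 7 + 13 = 36.
welder + mill + planer: floor space 9 + 11 + 9 = 29 ≤ 36, output 10 + 16 + 13 = 39.
Best is welder, mill, and planer with total output 39.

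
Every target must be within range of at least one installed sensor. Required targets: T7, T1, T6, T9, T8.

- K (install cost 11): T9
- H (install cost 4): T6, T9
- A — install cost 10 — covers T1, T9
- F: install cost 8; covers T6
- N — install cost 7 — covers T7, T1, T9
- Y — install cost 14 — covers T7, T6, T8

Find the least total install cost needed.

Choose N and Y: together they cover T7, T1, T6, T9, T8 — every target.
Total install cost: 7 + 14 = 21.

21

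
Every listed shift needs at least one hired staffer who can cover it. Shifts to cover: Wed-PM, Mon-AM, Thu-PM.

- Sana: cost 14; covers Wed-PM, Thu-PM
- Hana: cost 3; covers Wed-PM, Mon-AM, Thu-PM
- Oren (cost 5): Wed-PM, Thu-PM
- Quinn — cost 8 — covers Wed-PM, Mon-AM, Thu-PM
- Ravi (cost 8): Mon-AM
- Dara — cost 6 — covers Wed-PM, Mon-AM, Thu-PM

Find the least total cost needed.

Hana alone covers Wed-PM, Mon-AM, Thu-PM — every shift.
Total cost: 3.

3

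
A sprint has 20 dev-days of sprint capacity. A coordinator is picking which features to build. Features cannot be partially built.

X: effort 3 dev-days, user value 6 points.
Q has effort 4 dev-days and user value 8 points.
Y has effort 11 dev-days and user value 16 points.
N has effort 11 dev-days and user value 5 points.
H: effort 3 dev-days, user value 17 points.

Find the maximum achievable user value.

Allowing fractional choices, the relaxed optimum would be about 45.5, but features are indivisible.
Y + H: effort 11 + 3 = 14 ≤ 20, user value 16 + 17 = 33.
Q + Y + H: effort 4 + 11 + 3 = 18 ≤ 20, user value 8 + 16 + 17 = 41.
X + Y + H: effort 3 + 11 + 3 = 17 ≤ 20, user value 6 + 16 + 17 = 39.
Best is Q, Y, and H with total user value 41.

41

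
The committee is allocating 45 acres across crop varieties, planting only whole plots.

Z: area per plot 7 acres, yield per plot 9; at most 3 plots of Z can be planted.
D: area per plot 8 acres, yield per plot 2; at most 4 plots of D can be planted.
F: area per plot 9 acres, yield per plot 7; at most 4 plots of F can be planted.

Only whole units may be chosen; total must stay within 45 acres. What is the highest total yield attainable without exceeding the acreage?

41

2×Z and 3×F: area 41 ≤ 45, yield 2·9 + 3·7 = 39.
3×Z and 2×F: area 39 ≤ 45, yield 3·9 + 2·7 = 41.
Best is 41.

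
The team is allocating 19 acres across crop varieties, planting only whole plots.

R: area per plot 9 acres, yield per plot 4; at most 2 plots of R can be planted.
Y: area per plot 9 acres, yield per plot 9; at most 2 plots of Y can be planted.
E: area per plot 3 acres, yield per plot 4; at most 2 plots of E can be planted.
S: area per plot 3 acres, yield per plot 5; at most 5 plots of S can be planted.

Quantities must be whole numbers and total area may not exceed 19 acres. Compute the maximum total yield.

S has the best ratio (5/3); taking only S gives at most 5×5 = 25 (stopped by the supply cap of 5).
Mixing does better — 1×E and 5×S: area 18 ≤ 19, yield 1·4 + 5·5 = 29.

29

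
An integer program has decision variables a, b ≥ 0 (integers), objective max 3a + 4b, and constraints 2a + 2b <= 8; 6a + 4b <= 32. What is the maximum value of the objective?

16

(a,b)=(0,4): 2·0+2·4=8≤8, 6·0+4·4=16≤32, objective 16.
(a,b)=(1,3): 2·1+2·3=8≤8, 6·1+4·3=18≤32, objective 15.
(a,b)=(0,3): 2·0+2·3=6≤8, 6·0+4·3=12≤32, objective 12.
Maximum is 16 at (a,b)=(0,4).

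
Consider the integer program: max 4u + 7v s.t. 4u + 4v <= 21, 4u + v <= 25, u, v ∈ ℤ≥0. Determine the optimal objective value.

35

(u,v)=(0,5): 4·0+4·5=20≤21, 4·0+1·5=5≤25, objective 35.
(u,v)=(1,4): 4·1+4·4=20≤21, 4·1+1·4=8≤25, objective 32.
(u,v)=(0,4): 4·0+4·4=16≤21, 4·0+1·4=4≤25, objective 28.
No feasible integer point exceeds 35.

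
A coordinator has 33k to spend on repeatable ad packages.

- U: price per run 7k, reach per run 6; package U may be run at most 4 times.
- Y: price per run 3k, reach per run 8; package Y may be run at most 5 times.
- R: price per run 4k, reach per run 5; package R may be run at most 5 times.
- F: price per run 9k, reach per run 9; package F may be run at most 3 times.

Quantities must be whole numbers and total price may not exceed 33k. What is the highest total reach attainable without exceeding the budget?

60

Y has the best ratio (8/3); taking only Y gives at most 5×8 = 40 (stopped by the supply cap of 5).
Mixing does better — 5×Y and 4×R: price 31 ≤ 33, reach 5·8 + 4·5 = 60.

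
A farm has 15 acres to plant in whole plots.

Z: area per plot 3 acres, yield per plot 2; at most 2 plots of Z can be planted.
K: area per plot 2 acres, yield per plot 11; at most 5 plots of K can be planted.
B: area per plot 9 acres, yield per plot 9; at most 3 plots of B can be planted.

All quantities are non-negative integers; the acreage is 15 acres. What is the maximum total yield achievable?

57

1×Z and 5×K: area 13 ≤ 15, yield 1·2 + 5·11 = 57.
5×K: area 10 ≤ 15, yield 5·11 = 55.
Best is 57.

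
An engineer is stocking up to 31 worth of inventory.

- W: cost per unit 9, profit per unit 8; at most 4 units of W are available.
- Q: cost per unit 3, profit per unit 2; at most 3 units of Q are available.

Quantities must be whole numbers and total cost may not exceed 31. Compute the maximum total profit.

W has the best ratio (8/9); taking only W gives at most 3×8 = 24 (stopped by the cost limit).
Mixing does better — 3×W and 1×Q: cost 30 ≤ 31, profit 3·8 + 1·2 = 26.

26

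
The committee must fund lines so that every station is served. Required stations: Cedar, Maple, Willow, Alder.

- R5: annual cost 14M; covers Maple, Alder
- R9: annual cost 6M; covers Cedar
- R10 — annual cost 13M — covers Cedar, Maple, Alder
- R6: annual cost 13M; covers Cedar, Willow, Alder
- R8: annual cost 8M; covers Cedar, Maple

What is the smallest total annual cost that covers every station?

Choose R6 and R8: together they cover Cedar, Maple, Willow, Alder — every station.
Total annual cost: 13 + 8 = 21.
No cover costs less than 21.

21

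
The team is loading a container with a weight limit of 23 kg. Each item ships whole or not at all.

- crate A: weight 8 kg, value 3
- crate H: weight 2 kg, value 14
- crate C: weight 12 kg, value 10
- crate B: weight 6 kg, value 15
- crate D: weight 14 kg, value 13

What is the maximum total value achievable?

42

Allowing fractional choices, the relaxed optimum would be about 42.8, but items are indivisible.
crate A + crate H + crate B: weight 8 + 2 + 6 = 16 ≤ 23, value 3 + 14 + 15 = 32.
crate H + crate C + crate B: weight 2 + 12 + 6 = 20 ≤ 23, value 14 + 10 + 15 = 39.
crate H + crate B + crate D: weight 2 + 6 + 14 = 22 ≤ 23, value 14 + 15 + 13 = 42.
Best is crate H, crate B, and crate D with total value 42.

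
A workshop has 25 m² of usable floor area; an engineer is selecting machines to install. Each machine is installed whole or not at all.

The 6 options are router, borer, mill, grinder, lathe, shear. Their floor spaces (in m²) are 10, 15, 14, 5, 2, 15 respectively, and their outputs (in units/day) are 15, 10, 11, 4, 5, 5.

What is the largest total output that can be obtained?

26

Take router and mill: floor space 10 + 14 = 24 ≤ 25, output 15 + 11 = 26.
No other feasible combination does better.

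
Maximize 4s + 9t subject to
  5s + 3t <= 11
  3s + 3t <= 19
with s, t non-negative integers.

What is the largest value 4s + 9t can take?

27

(s,t)=(0,3): 5·0+3·3=9≤11, 3·0+3·3=9≤19, objective 27.
(s,t)=(1,2): 5·1+3·2=11≤11, 3·1+3·2=9≤19, objective 22.
(s,t)=(0,2): 5·0+3·2=6≤11, 3·0+3·2=6≤19, objective 18.
The best lattice point is (0,3), giving 27.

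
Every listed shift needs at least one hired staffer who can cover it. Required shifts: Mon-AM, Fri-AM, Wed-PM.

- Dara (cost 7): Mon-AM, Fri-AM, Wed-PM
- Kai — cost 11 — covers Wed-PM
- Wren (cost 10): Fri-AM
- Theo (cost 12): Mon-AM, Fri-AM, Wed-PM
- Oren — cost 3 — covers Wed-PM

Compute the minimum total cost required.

Dara alone covers Mon-AM, Fri-AM, Wed-PM — every shift.
Total cost: 7.
No cover costs less than 7.

7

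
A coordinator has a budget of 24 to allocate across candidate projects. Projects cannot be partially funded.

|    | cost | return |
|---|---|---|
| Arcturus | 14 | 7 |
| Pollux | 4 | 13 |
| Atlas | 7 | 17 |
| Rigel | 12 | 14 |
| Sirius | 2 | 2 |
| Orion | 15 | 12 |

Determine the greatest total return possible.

Treat it as a binary knapsack problem.
Allowing fractional choices, the relaxed optimum would be about 45.0, but projects are indivisible.
Pollux + Atlas + Sirius: cost 4 + 7 + 2 = 13 ≤ 24, return 13 + 17 + 2 = 32.
Pollux + Atlas + Rigel: cost 4 + 7 + 12 = 23 ≤ 24, return 13 + 17 + 14 = 44.
Atlas + Rigel + Sirius: cost 7 + 12 + 2 = 21 ≤ 24, return 17 + 14 + 2 = 33.
Best is Pollux, Atlas, and Rigel with total return 44.

44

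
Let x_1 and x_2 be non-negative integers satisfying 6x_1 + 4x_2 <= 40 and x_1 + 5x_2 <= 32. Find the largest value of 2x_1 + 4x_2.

The continuous relaxation peaks at (2.77, 5.85) with value 28.92; rounding to a feasible lattice point costs some objective.
(x_1,x_2)=(2,6): 6·2+4·6=36≤40, 1·2+5·6=32≤32, objective 28.
(x_1,x_2)=(1,6): 6·1+4·6=30≤40, 1·1+5·6=31≤32, objective 26.
(x_1,x_2)=(3,5): 6·3+4·5=38≤40, 1·3+5·5=28≤32, objective 26.
No feasible integer point exceeds 28.

28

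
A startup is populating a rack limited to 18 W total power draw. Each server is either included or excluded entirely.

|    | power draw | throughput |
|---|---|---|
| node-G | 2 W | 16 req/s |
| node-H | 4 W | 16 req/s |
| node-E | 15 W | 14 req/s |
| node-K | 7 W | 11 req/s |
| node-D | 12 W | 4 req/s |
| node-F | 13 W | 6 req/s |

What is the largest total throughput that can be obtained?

43

Allowing fractional choices, the relaxed optimum would be about 47.7, but servers are indivisible.
node-G + node-H + node-K: power draw 2 + 4 + 7 = 13 ≤ 18, throughput 16 + 16 + 11 = 43.
node-G + node-H + node-D: power draw 2 + 4 + 12 = 18 ≤ 18, throughput 16 + 16 + 4 = 36.
node-G + node-H: power draw 2 + 4 = 6 ≤ 18, throughput 16 + 16 = 32.
Best is node-G, node-H, and node-K with total throughput 43.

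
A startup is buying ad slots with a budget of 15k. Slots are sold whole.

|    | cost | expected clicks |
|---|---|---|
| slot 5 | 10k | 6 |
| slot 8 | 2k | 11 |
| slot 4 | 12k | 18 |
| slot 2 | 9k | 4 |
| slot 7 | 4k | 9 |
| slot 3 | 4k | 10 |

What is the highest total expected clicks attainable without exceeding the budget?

Treat it as a binary knapsack problem.
Allowing fractional choices, the relaxed optimum would be about 37.5, but ad slots are indivisible.
slot 8 + slot 7 + slot 3: cost 2 + 4 + 4 = 10 ≤ 15, expected clicks 11 + 9 + 10 = 30.
slot 8 + slot 4: cost 2 + 12 = 14 ≤ 15, expected clicks 11 + 18 = 29.
Best is slot 8, slot 7, and slot 3 with total expected clicks 30.

30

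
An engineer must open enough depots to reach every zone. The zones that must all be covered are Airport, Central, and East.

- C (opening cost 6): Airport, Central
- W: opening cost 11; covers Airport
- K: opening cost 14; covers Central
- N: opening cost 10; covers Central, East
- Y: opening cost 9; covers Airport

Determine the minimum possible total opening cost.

16

Choose C and N: together they cover Airport, Central, East — every zone.
Total opening cost: 6 + 10 = 16.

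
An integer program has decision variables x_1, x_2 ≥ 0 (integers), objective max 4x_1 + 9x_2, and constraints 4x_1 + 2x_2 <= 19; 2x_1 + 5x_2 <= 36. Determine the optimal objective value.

63

(x_1,x_2)=(0,7) is feasible, giving 63.
(x_1,x_2)=(1,6) is feasible, giving 58.
(x_1,x_2)=(0,6) is feasible, giving 54.
(x_1,x_2)=(2,5) is feasible, giving 53.
The best lattice point is (0,7), giving 63.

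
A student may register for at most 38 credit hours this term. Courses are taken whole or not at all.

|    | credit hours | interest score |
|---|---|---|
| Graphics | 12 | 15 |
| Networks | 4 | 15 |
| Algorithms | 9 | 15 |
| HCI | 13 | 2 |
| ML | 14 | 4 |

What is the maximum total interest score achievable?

47

Allowing fractional choices, the relaxed optimum would be about 48.7, but courses are indivisible.
Networks + Algorithms + ML: credit hours 4 + 9 + 14 = 27 ≤ 38, interest score 15 + 15 + 4 = 34.
Graphics + Networks + Algorithms: credit hours 12 + 4 + 9 = 25 ≤ 38, interest score 15 + 15 + 15 = 45.
Graphics + Networks + Algorithms + HCI: credit hours 12 + 4 + 9 + 13 = 38 ≤ 38, interest score 15 + 15 + 15 + 2 = 47.
Best is Graphics, Networks, Algorithms, and HCI with total interest score 47.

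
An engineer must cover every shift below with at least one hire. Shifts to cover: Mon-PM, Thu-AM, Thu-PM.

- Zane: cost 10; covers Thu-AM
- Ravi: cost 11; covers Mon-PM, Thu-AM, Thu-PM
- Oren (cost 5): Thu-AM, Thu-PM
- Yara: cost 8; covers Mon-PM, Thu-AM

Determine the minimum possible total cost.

The greedy cost-per-new-shift heuristic would pick Oren and Yara for 13, but a cheaper cover exists.
Ravi alone covers Mon-PM, Thu-AM, Thu-PM — every shift.
Total cost: 11.
No cover costs less than 11.

11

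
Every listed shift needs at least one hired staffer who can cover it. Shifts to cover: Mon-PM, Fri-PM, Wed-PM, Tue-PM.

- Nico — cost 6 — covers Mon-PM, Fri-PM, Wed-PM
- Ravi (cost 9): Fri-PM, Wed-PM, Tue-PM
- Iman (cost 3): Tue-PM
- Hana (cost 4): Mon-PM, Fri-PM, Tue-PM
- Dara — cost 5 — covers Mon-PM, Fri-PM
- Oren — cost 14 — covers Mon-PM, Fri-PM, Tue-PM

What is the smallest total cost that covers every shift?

The greedy cost-per-new-shift heuristic would pick Hana and Nico for 10, but a cheaper cover exists.
Choose Nico and Iman: together they cover Mon-PM, Fri-PM, Wed-PM, Tue-PM — every shift.
Total cost: 6 + 3 = 9.
No cover costs less than 9.

9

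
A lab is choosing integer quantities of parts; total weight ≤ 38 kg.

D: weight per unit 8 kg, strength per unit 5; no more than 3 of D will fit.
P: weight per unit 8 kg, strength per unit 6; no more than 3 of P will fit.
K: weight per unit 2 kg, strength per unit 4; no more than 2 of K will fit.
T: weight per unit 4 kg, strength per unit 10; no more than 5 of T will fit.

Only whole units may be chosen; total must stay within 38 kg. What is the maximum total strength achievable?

66

Take 2×P, 1×K, and 5×T: weight 38 ≤ 38, strength 2·6 + 1·4 + 5·10 = 66.
T has the best ratio (10/4) and is taken to its limit of 5; remaining capacity is filled optimally with the others.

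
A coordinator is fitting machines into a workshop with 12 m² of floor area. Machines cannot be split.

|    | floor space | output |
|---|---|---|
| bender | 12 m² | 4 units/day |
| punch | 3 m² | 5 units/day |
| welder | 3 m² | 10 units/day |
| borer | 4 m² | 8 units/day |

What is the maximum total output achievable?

Allowing fractional choices, the relaxed optimum would be about 23.7, but machines are indivisible.
punch + welder: floor space 3 + 3 = 6 ≤ 12, output 5 + 10 = 15.
punch + welder + borer: floor space 3 + 3 + 4 = 10 ≤ 12, output 5 + 10 + 8 = 23.
welder + borer: floor space 3 + 4 = 7 ≤ 12, output 10 + 8 = 18.
Best is punch, welder, and borer with total output 23.

23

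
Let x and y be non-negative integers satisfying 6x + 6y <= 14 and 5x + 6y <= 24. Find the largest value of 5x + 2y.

The continuous relaxation peaks at (2.33, 0) with value 11.67; rounding to a feasible lattice point costs some objective.
(x,y)=(2,0): 6·2+6·0=12≤14, 5·2+6·0=10≤24, objective 10.
(x,y)=(1,1): 6·1+6·1=12≤14, 5·1+6·1=11≤24, objective 7.
(x,y)=(1,0): 6·1+6·0=6≤14, 5·1+6·0=5≤24, objective 5.
Maximum is 10 at (x,y)=(2,0).

10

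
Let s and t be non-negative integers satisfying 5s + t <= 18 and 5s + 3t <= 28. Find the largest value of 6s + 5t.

Relaxing integrality, the LP optimum is 46.67 at (s,t) = (0, 9.33), which is not an integer point.
(s,t)=(0,9): 5·0+1·9=9≤18, 5·0+3·9=27≤28, objective 45.
(s,t)=(0,8): 5·0+1·8=8≤18, 5·0+3·8=24≤28, objective 40.
No feasible integer point exceeds 45.

45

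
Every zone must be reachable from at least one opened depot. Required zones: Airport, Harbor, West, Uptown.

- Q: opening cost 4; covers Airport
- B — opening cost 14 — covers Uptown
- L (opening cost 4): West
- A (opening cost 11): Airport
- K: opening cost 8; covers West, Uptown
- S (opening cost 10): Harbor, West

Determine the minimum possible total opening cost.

Choose Q, K, and S: together they cover Airport, Harbor, West, Uptown — every zone.
Total opening cost: 4 + 8 + 10 = 22.

22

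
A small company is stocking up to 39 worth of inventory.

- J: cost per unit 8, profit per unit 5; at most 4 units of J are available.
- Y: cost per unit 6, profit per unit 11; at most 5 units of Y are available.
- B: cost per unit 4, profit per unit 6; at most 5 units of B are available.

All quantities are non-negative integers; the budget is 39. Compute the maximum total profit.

67

This is a bounded integer knapsack.
Take 5×Y and 2×B: cost 38 ≤ 39, profit 5·11 + 2·6 = 67.
Y has the best ratio (11/6) and is taken to its limit of 5; remaining capacity is filled optimally with the others.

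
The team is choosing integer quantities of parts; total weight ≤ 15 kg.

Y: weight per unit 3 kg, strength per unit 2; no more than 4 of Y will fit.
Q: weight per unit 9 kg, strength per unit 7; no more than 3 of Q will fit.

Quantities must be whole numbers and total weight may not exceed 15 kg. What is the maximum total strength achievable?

Q has the best ratio (7/9); taking only Q gives at most 1×7 = 7 (stopped by the weight limit).
Mixing does better — 2×Y and 1×Q: weight 15 ≤ 15, strength 2·2 + 1·7 = 11.

11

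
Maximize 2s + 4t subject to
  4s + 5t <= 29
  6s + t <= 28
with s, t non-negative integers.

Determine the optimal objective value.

(s,t)=(1,5): 4·1+5·5=29≤29, 6·1+1·5=11≤28, objective 22.
(s,t)=(2,4): 4·2+5·4=28≤29, 6·2+1·4=16≤28, objective 20.
(s,t)=(0,5): 4·0+5·5=25≤29, 6·0+1·5=5≤28, objective 20.
The best lattice point is (1,5), giving 22.

22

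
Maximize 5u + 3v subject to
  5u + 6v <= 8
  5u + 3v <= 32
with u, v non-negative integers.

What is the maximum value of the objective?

The continuous relaxation peaks at (1.6, 0) with value 8.00; rounding to a feasible lattice point costs some objective.
(u,v)=(1,0): 5·1+6·0=5≤8, 5·1+3·0=5≤32, objective 5.
(u,v)=(0,1): 5·0+6·1=6≤8, 5·0+3·1=3≤32, objective 3.
(u,v)=(0,0): 5·0+6·0=0≤8, 5·0+3·0=0≤32, objective 0.
No feasible integer point exceeds 5.

5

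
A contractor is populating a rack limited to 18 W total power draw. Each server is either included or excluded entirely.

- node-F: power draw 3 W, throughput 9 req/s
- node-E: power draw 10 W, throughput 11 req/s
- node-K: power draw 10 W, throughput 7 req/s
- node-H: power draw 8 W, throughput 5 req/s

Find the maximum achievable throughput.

20

node-E + node-H: power draw 10 + 8 = 18 ≤ 18, throughput 11 + 5 = 16.
node-F + node-E: power draw 3 + 10 = 13 ≤ 18, throughput 9 + 11 = 20.
node-F + node-K: power draw 3 + 10 = 13 ≤ 18, throughput 9 + 7 = 16.
Best is node-F and node-E with total throughput 20.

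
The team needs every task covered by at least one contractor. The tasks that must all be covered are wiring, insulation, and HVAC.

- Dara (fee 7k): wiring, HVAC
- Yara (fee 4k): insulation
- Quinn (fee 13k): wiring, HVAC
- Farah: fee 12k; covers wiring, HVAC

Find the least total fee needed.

Choose Dara and Yara: together they cover wiring, insulation, HVAC — every task.
Total fee: 7 + 4 = 11.
No cover costs less than 11.

11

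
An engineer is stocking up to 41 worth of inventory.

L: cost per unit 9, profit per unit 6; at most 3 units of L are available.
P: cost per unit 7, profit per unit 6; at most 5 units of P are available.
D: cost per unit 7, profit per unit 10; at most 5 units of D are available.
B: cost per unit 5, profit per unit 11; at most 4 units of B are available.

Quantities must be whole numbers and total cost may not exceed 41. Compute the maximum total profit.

Take 3×D and 4×B: cost 41 ≤ 41, profit 3·10 + 4·11 = 74.
B has the best ratio (11/5) and is taken to its limit of 4; remaining capacity is filled optimally with the others.

74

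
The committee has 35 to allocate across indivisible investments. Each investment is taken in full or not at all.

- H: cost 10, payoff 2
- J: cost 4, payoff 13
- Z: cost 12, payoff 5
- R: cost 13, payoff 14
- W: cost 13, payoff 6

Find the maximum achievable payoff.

33

Allowing fractional choices, the relaxed optimum would be about 35.1, but investments are indivisible.
J + Z + R: cost 4 + 12 + 13 = 29 ≤ 35, payoff 13 + 5 + 14 = 32.
J + R + W: cost 4 + 13 + 13 = 30 ≤ 35, payoff 13 + 14 + 6 = 33.
Best is J, R, and W with total payoff 33.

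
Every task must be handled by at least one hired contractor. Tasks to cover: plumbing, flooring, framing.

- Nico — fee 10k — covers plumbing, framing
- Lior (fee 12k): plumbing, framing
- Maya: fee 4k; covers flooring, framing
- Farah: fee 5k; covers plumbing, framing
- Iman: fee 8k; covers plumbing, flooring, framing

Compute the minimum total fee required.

8

The greedy cost-per-new-task heuristic would pick Maya and Farah for 9, but a cheaper cover exists.
Iman alone covers plumbing, flooring, framing — every task.
Total fee: 8.
No cover costs less than 8.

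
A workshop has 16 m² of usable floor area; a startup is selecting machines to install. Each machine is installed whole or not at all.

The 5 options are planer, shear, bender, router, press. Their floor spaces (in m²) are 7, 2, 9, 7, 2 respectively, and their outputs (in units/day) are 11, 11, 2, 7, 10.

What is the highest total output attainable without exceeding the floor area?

Treat it as a binary knapsack problem.
Take planer, shear, and press: floor space 7 + 2 + 2 = 11 ≤ 16, output 11 + 11 + 10 = 32.
No other feasible combination does better.

32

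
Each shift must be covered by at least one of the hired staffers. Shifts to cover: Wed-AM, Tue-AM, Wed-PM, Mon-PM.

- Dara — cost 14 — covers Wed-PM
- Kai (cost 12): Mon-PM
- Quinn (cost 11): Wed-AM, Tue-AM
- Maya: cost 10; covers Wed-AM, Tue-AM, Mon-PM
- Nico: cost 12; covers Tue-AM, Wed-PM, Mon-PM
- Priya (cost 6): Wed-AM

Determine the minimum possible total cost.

Choose Nico and Priya: together they cover Wed-AM, Tue-AM, Wed-PM, Mon-PM — every shift.
Total cost: 12 + 6 = 18.

18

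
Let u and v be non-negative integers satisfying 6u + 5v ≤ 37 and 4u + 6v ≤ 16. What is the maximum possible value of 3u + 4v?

(u,v)=(4,0): 6·4+5·0=24≤37, 4·4+6·0=16≤16, objective 12.
(u,v)=(3,0): 6·3+5·0=18≤37, 4·3+6·0=12≤16, objective 9.
The best lattice point is (4,0), giving 12.

12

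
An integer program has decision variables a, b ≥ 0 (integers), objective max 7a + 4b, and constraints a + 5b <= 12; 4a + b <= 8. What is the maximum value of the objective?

(a,b)=(1,2): 1·1+5·2=11≤12, 4·1+1·2=6≤8, objective 15.
(a,b)=(1,1): 1·1+5·1=6≤12, 4·1+1·1=5≤8, objective 11.
(a,b)=(0,2): 1·0+5·2=10≤12, 4·0+1·2=2≤8, objective 8.
No feasible integer point exceeds 15.

15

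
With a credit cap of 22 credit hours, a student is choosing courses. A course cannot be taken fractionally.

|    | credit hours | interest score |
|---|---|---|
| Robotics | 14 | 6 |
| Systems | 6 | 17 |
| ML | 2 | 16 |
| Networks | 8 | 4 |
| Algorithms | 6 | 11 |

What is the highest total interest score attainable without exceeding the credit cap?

48

This is an integer program with binary decision variables.
Systems + ML + Algorithms: credit hours 6 + 2 + 6 = 14 ≤ 22, interest score 17 + 16 + 11 = 44.
Systems + ML + Networks + Algorithms: credit hours 6 + 2 + 8 + 6 = 22 ≤ 22, interest score 17 + 16 + 4 + 11 = 48.
Robotics + Systems + ML: credit hours 14 + 6 + 2 = 22 ≤ 22, interest score 6 + 17 + 16 = 39.
Best is Systems, ML, Networks, and Algorithms with total interest score 48.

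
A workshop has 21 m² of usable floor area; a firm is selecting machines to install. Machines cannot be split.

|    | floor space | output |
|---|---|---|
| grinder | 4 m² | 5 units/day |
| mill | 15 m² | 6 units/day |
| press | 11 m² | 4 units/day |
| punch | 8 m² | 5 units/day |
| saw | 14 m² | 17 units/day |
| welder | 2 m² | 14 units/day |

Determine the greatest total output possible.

36

Allowing fractional choices, the relaxed optimum would be about 36.6, but machines are indivisible.
grinder + saw + welder: floor space 4 + 14 + 2 = 20 ≤ 21, output 5 + 17 + 14 = 36.
saw + welder: floor space 14 + 2 = 16 ≤ 21, output 17 + 14 = 31.
Best is grinder, saw, and welder with total output 36.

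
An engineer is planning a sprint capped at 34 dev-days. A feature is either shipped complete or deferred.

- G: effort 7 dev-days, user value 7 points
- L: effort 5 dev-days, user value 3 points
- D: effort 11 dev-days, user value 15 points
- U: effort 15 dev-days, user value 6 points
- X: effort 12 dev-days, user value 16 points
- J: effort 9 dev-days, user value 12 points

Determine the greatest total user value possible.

43

G + D + X: effort 7 + 11 + 12 = 30 ≤ 34, user value 7 + 15 + 16 = 38.
D + X + J: effort 11 + 12 + 9 = 32 ≤ 34, user value 15 + 16 + 12 = 43.
Best is D, X, and J with total user value 43.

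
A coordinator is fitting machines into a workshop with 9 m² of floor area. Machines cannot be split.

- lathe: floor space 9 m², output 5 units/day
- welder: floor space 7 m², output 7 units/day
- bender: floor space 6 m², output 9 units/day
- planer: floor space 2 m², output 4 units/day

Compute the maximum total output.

Allowing fractional choices, the relaxed optimum would be about 14.0, but machines are indivisible.
welder + planer: floor space 7 + 2 = 9 ≤ 9, output 7 + 4 = 11.
bender + planer: floor space 6 + 2 = 8 ≤ 9, output 9 + 4 = 13.
bender: floor space 6 ≤ 9, output 9.
Best is bender and planer with total output 13.

13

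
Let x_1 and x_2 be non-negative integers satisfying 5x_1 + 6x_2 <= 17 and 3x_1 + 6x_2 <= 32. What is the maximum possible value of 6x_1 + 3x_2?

18

(x_1,x_2)=(3,0) is feasible, giving 18.
(x_1,x_2)=(2,1) is feasible, giving 15.
(x_1,x_2)=(2,0) is feasible, giving 12.
Maximum is 18 at (x_1,x_2)=(3,0).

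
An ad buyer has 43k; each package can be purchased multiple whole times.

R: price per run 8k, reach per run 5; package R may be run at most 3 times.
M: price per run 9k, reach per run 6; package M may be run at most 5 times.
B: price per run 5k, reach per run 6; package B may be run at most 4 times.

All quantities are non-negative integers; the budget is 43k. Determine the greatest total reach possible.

This is a bounded integer knapsack.
B has the best ratio (6/5); taking only B gives at most 4×6 = 24 (stopped by the supply cap of 4).
Mixing does better — 2×M and 4×B: price 38 ≤ 43, reach 2·6 + 4·6 = 36.

36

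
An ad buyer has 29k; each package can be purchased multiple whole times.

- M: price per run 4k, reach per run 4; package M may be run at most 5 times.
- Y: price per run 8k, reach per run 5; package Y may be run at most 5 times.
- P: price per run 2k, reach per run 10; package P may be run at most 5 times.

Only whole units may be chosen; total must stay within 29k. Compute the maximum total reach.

66

P has the best ratio (10/2); taking only P gives at most 5×10 = 50 (stopped by the supply cap of 5).
Mixing does better — 4×M and 5×P: price 26 ≤ 29, reach 4·4 + 5·10 = 66.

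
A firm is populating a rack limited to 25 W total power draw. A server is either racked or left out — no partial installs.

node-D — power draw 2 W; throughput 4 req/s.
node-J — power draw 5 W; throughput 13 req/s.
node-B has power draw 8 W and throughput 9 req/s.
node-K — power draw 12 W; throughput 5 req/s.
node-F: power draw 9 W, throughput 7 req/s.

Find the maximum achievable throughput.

33

Allowing fractional choices, the relaxed optimum would be about 33.4, but servers are indivisible.
node-D + node-J + node-B + node-F: power draw 2 + 5 + 8 + 9 = 24 ≤ 25, throughput 4 + 13 + 9 + 7 = 33.
node-J + node-B + node-K: power draw 5 + 8 + 12 = 25 ≤ 25, throughput 13 + 9 + 5 = 27.
node-J + node-B + node-F: power draw 5 + 8 + 9 = 22 ≤ 25, throughput 13 + 9 + 7 = 29.
Best is node-D, node-J, node-B, and node-F with total throughput 33.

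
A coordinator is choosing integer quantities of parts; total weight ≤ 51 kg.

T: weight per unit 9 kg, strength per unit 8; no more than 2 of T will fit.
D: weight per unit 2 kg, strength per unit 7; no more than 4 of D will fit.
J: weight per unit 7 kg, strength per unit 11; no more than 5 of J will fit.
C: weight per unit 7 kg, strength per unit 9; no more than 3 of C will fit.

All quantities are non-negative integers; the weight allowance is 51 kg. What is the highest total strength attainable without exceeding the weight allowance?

92

D has the best ratio (7/2); taking only D gives at most 4×7 = 28 (stopped by the supply cap of 4).
Mixing does better — 4×D, 5×J, and 1×C: weight 50 ≤ 51, strength 4·7 + 5·11 + 1·9 = 92.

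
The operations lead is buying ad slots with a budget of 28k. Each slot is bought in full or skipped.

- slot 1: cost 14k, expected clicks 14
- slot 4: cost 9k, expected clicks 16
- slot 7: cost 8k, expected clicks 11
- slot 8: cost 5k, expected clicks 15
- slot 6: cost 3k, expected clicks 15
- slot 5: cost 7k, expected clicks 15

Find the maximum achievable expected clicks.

Allowing fractional choices, the relaxed optimum would be about 66.5, but ad slots are indivisible.
slot 4 + slot 7 + slot 6 + slot 5: cost 9 + 8 + 3 + 7 = 27 ≤ 28, expected clicks 16 + 11 + 15 + 15 = 57.
slot 4 + slot 7 + slot 8 + slot 6: cost 9 + 8 + 5 + 3 = 25 ≤ 28, expected clicks 16 + 11 + 15 + 15 = 57.
slot 4 + slot 8 + slot 6 + slot 5: cost 9 + 5 + 3 + 7 = 24 ≤ 28, expected clicks 16 + 15 + 15 + 15 = 61.
Best is slot 4, slot 8, slot 6, and slot 5 with total expected clicks 61.

61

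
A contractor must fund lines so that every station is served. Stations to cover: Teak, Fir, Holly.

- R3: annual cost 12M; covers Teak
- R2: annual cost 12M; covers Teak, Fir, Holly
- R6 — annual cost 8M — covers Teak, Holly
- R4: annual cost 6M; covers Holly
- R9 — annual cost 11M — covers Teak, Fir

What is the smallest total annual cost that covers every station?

R2 alone covers Teak, Fir, Holly — every station.
Total annual cost: 12.
No cover costs less than 12.

12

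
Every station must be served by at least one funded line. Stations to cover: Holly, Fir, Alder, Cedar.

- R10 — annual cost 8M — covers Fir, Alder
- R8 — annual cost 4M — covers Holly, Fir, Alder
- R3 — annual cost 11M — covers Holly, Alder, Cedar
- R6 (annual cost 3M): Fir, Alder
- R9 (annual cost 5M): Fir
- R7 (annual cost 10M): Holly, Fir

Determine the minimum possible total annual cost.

14

This is an integer covering problem.
The greedy cost-per-new-station heuristic would pick R8 and R3 for 15, but a cheaper cover exists.
Choose R3 and R6: together they cover Holly, Fir, Alder, Cedar — every station.
Total annual cost: 11 + 3 = 14.
No cover costs less than 14.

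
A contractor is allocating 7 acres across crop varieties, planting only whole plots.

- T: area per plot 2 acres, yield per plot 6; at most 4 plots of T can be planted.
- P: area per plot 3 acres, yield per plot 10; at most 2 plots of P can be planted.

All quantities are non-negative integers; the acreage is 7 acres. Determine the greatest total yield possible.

Take 2×T and 1×P: area 7 ≤ 7, yield 2·6 + 1·10 = 22.
No other integer combination yields more.

22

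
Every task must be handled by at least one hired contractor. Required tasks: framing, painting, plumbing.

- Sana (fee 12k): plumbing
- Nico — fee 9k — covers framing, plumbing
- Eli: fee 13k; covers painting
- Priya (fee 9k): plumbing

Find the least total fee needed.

Choose Nico and Eli: together they cover framing, painting, plumbing — every task.
Total fee: 9 + 13 = 22.

22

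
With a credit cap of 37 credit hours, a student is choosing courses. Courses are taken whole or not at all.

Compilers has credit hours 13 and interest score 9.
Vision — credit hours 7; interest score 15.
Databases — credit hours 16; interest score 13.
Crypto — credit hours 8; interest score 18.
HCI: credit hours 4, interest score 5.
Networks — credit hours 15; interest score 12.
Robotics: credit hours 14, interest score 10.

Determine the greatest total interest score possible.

51

This is an integer program with binary decision variables.
Vision + Crypto + HCI + Robotics: credit hours 7 + 8 + 4 + 14 = 33 ≤ 37, interest score 15 + 18 + 5 + 10 = 48.
Vision + Crypto + HCI + Networks: credit hours 7 + 8 + 4 + 15 = 34 ≤ 37, interest score 15 + 18 + 5 + 12 = 50.
Vision + Databases + Crypto + HCI: credit hours 7 + 16 + 8 + 4 = 35 ≤ 37, interest score 15 + 13 + 18 + 5 = 51.
Best is Vision, Databases, Crypto, and HCI with total interest score 51.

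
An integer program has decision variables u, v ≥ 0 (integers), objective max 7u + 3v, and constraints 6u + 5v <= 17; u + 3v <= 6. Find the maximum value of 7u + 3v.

The continuous relaxation peaks at (2.83, 0) with value 19.83; rounding to a feasible lattice point costs some objective.
(u,v)=(2,1): 6·2+5·1=17≤17, 1·2+3·1=5≤6, objective 17.
(u,v)=(2,0): 6·2+5·0=12≤17, 1·2+3·0=2≤6, objective 14.
Maximum is 17 at (u,v)=(2,1).

17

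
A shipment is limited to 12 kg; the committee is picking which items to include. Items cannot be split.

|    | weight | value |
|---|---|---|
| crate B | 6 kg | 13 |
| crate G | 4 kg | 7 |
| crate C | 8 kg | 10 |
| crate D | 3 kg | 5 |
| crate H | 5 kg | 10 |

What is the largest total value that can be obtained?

23

Take crate B and crate H: weight 6 + 5 = 11 ≤ 12, value 13 + 10 = 23.
No other feasible combination does better.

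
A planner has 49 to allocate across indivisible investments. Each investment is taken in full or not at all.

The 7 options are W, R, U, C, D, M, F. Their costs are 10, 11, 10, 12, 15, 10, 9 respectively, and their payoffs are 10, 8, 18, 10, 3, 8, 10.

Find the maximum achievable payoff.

48

Take W, U, C, and F: cost 10 + 10 + 12 + 9 = 41 ≤ 49, payoff 10 + 18 + 10 + 10 = 48.
No other feasible combination does better.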